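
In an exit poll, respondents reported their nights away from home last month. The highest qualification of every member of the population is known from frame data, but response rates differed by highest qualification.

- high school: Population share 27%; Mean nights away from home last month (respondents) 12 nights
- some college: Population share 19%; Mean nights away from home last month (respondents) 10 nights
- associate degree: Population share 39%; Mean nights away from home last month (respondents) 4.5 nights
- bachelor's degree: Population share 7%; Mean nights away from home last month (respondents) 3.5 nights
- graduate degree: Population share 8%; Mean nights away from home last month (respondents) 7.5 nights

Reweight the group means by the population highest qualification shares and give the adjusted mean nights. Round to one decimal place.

7.7

Reweight to the known highest qualification distribution:
  high school: 0.27 × 12 = 3.24
  some college: 0.19 × 10 = 1.9
  associate degree: 0.39 × 4.5 = 1.755
  bachelor's degree: 0.07 × 3.5 = 0.245
  graduate degree: 0.08 × 7.5 = 0.6
Post-stratified estimate = 7.74 → 7.7.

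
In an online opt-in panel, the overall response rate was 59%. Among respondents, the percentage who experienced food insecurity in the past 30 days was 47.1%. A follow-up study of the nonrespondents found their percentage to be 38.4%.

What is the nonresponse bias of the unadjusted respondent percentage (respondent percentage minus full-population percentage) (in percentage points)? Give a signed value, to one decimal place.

Nonresponse fraction = 1 − 0.59 = 0.41.
Bias = (nonresponse fraction) × (respondent percentage − nonrespondent percentage)
     = 0.41 × (47.1 − 38.4) = 0.41 × 8.7 = 3.567.

+3.6 percentage points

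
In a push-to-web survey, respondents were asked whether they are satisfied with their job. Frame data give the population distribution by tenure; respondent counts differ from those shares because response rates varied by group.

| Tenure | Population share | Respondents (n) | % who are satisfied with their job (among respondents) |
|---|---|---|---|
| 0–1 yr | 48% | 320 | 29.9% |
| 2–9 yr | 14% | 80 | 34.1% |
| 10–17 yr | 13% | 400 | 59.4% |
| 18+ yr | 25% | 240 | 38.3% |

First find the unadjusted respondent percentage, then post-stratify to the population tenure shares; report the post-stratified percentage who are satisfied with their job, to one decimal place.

36.4%

Unadjusted (pooled respondent) estimate weights by respondent counts:
  (320/1040)×29.9 + (80/1040)×34.1 + (400/1040)×59.4 + (240/1040)×38.3 = 43.5077%
Post-stratifying to population shares instead:
  0.48×29.9 + 0.14×34.1 + 0.13×59.4 + 0.25×38.3 = 36.423%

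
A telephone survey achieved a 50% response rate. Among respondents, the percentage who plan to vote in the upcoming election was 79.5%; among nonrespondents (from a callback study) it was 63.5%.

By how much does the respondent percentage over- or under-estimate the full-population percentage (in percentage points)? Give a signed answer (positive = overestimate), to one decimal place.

Nonresponse fraction = 1 − 0.5 = 0.5.
Bias = (nonresponse fraction) × (respondent percentage − nonrespondent percentage)
     = 0.5 × (79.5 − 63.5) = 0.5 × 16 = 8.

+8.0 percentage points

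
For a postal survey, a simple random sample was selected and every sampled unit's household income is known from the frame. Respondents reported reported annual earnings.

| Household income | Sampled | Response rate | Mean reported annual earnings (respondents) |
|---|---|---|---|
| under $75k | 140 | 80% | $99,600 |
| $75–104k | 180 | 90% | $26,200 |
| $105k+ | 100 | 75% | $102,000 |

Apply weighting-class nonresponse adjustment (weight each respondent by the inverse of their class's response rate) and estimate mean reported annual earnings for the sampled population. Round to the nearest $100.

Inverse-response-rate weighting restores each class to its sampled count, so class totals weight by n_sampled:
  under $75k: 140 × 99,600 = 13,944,000
  $75–104k: 180 × 26,200 = 4,716,000
  $105k+: 100 × 102,000 = 10,200,000
Adjusted estimate = 28,860,000 / 420 = 68714.3 → $68,700.

$68,700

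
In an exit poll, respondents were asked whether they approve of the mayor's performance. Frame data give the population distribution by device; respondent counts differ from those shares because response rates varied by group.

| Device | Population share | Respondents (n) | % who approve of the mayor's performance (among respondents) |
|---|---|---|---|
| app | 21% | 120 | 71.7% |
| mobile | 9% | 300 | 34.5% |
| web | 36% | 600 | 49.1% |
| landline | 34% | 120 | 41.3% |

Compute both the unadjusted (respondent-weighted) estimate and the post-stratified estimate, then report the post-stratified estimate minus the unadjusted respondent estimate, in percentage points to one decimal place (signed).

Unadjusted (pooled respondent) estimate weights by respondent counts:
  (120/1140)×71.7 + (300/1140)×34.5 + (600/1140)×49.1 + (120/1140)×41.3 = 46.8158%
Reweighting by population device shares:
  0.21×71.7 + 0.09×34.5 + 0.36×49.1 + 0.34×41.3 = 49.88%
Difference = 49.88 − 46.8158 = 3.0642 pp.

+3.1 percentage points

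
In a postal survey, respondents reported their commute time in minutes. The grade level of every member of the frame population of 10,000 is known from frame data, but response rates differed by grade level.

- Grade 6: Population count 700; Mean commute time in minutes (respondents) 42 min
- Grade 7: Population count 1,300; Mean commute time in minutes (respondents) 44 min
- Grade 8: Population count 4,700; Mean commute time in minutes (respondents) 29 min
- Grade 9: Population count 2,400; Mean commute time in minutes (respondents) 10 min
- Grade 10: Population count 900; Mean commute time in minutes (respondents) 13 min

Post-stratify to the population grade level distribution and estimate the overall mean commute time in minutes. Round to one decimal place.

25.9

Reweight to the known grade level distribution:
  Grade 6: (700/10,000) × 42 = 2.94
  Grade 7: (1,300/10,000) × 44 = 5.72
  Grade 8: (4,700/10,000) × 29 = 13.63
  Grade 9: (2,400/10,000) × 10 = 2.4
  Grade 10: (900/10,000) × 13 = 1.17
Post-stratified estimate = 25.86 → 25.9.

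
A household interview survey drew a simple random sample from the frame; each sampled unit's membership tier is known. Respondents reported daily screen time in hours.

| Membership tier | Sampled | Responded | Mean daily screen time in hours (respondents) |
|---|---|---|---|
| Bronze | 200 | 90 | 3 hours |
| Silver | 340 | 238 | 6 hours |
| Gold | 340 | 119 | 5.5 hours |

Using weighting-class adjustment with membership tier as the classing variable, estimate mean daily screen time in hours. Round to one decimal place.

5.1

Response rates by class: Bronze 90/200 = 45%, Silver 238/340 = 70%, Gold 119/340 = 35%.
Inverse-response-rate weighting restores each class to its sampled count, so class totals weight by n_sampled:
  Bronze: 200 × 3 = 600
  Silver: 340 × 6 = 2040
  Gold: 340 × 5.5 = 1870
Adjusted estimate = 4510 / 880 = 5.125 → 5.1.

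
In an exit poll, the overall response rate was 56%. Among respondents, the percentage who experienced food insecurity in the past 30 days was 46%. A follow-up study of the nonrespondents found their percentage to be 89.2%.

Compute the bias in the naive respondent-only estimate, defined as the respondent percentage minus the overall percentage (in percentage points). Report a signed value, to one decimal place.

Nonresponse fraction = 1 − 0.56 = 0.44.
Bias = (nonresponse fraction) × (respondent percentage − nonrespondent percentage)
     = 0.44 × (46 − 89.2) = 0.44 × -43.2 = -19.008.

-19.0 percentage points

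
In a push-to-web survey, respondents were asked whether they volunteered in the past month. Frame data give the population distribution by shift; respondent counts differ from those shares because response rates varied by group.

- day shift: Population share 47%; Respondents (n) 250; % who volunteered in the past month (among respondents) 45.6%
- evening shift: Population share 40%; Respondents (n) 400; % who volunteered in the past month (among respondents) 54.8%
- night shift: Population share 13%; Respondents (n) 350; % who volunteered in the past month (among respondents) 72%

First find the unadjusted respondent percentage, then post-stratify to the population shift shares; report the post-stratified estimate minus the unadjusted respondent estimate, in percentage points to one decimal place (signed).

Without adjustment, the pooled respondent share is:
  (250/1000)×45.6 + (400/1000)×54.8 + (350/1000)×72 = 58.52%
Post-stratifying to population shares instead:
  0.47×45.6 + 0.4×54.8 + 0.13×72 = 52.712%
Difference = 52.712 − 58.52 = -5.808 pp.

-5.8 percentage points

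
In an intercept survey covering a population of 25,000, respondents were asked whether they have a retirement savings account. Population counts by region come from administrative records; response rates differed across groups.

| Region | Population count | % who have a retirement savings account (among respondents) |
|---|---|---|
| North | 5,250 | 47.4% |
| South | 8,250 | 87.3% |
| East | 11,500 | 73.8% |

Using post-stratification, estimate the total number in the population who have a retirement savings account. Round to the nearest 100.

18,200

Each cell contributes its population count × the respondent rate:
  North: 5,250 × 47.4% = 2488.5
  South: 8,250 × 87.3% = 7202.25
  East: 11,500 × 73.8% = 8487
Estimated total = 18177.8 → 18,200.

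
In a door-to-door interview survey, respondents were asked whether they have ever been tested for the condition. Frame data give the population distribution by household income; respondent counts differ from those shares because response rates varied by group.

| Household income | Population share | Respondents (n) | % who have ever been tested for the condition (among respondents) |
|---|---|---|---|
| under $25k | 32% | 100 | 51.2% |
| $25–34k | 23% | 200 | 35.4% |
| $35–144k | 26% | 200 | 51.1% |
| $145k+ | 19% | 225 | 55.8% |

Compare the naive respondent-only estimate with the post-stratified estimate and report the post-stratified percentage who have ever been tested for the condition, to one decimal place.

48.4%

Naive respondent-only estimate (weights = respondent counts):
  (100/725)×51.2 + (200/725)×35.4 + (200/725)×51.1 + (225/725)×55.8 = 48.2414%
Reweighting by population household income shares:
  0.32×51.2 + 0.23×35.4 + 0.26×51.1 + 0.19×55.8 = 48.414%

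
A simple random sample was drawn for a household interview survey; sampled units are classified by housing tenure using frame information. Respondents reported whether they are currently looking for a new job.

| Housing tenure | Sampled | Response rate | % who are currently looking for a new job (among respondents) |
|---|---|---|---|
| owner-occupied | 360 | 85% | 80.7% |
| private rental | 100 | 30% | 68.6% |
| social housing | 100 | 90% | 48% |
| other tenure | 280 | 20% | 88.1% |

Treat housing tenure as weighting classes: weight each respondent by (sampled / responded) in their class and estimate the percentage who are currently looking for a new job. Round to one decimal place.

With weight = n_sampled/n_responded per class, the weighted class total is n_sampled:
  owner-occupied: 360 × 80.7 = 29,052
  private rental: 100 × 68.6 = 6860
  social housing: 100 × 48 = 4800
  other tenure: 280 × 88.1 = 24,668
Adjusted estimate = 65,380 / 840 = 77.8333 → 77.8%.

77.8%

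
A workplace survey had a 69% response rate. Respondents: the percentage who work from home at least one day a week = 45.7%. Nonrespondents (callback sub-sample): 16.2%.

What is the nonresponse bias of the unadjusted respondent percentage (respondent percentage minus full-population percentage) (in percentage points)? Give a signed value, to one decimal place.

+9.1 percentage points

Nonresponse fraction = 1 − 0.69 = 0.31.
Bias = (nonresponse fraction) × (respondent percentage − nonrespondent percentage)
     = 0.31 × (45.7 − 16.2) = 0.31 × 29.5 = 9.145.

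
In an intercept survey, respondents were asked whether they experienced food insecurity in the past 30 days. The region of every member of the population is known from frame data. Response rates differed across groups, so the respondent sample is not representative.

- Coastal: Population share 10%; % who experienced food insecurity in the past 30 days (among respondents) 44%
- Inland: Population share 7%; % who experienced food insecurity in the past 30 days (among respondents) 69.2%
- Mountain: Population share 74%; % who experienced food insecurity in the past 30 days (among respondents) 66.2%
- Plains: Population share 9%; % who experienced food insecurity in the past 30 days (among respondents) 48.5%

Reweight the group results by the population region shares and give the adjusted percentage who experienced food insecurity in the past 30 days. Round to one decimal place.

62.6%

Post-stratification weights by population share, not respondent share:
  Coastal: 0.1 × 44 = 4.4
  Inland: 0.07 × 69.2 = 4.844
  Mountain: 0.74 × 66.2 = 48.988
  Plains: 0.09 × 48.5 = 4.365
Post-stratified estimate = 62.597 → 62.6%.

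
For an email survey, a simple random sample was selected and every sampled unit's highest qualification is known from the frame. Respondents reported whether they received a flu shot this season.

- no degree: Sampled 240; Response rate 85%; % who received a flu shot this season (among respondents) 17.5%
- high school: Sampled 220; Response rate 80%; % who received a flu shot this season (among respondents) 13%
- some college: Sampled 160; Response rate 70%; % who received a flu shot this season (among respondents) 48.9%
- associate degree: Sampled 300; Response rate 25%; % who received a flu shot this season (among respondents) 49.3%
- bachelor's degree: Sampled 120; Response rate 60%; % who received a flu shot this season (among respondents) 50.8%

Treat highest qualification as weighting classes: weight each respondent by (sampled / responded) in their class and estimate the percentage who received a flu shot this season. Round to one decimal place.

Each respondent's weight = sampled/responded in their class; summing within a class gives n_sampled, so:
  no degree: 240 × 17.5 = 4200
  high school: 220 × 13 = 2860
  some college: 160 × 48.9 = 7824
  associate degree: 300 × 49.3 = 14,790
  bachelor's degree: 120 × 50.8 = 6096
Adjusted estimate = 35,770 / 1,040 = 34.3942 → 34.4%.

34.4%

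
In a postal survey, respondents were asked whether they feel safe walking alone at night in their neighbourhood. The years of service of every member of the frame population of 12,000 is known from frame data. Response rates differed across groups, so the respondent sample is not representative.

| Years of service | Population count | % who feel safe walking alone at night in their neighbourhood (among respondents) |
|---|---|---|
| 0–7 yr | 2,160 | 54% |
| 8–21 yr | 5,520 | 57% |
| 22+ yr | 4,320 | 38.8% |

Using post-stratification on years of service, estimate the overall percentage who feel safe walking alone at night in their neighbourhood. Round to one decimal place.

Weight each group's respondent value by its population share:
  0–7 yr: (2,160/12,000) × 54 = 9.72
  8–21 yr: (5,520/12,000) × 57 = 26.22
  22+ yr: (4,320/12,000) × 38.8 = 13.968
Post-stratified estimate = 49.908 → 49.9%.

49.9%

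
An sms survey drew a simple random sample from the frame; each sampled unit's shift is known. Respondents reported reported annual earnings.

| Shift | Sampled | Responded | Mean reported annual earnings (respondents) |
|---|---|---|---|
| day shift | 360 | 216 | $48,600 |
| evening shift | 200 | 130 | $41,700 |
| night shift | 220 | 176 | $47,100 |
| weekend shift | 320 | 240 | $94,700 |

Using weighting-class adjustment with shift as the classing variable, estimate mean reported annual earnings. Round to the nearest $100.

$60,500

Class response rates: day shift 216/360 = 60%, evening shift 130/200 = 65%, night shift 176/220 = 80%, weekend shift 240/320 = 75%.
Inverse-response-rate weighting restores each class to its sampled count, so class totals weight by n_sampled:
  day shift: 360 × 48,600 = 17,496,000
  evening shift: 200 × 41,700 = 8,340,000
  night shift: 220 × 47,100 = 10,362,000
  weekend shift: 320 × 94,700 = 30,304,000
Adjusted estimate = 66,502,000 / 1,100 = 60456.4 → $60,500.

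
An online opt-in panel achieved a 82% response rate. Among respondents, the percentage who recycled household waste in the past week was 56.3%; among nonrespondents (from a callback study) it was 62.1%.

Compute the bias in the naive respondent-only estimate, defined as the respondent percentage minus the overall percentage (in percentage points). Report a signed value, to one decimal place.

-1.0 percentage points

Nonresponse fraction = 1 − 0.82 = 0.18.
Bias = (nonresponse fraction) × (respondent percentage − nonrespondent percentage)
     = 0.18 × (56.3 − 62.1) = 0.18 × -5.8 = -1.044.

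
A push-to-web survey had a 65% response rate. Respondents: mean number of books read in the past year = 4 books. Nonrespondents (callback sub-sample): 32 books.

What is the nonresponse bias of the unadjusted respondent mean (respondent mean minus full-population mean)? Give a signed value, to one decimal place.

-9.8

Nonresponse fraction = 1 − 0.65 = 0.35.
Bias = (nonresponse fraction) × (respondent mean − nonrespondent mean)
     = 0.35 × (4 − 32) = 0.35 × -28 = -9.8.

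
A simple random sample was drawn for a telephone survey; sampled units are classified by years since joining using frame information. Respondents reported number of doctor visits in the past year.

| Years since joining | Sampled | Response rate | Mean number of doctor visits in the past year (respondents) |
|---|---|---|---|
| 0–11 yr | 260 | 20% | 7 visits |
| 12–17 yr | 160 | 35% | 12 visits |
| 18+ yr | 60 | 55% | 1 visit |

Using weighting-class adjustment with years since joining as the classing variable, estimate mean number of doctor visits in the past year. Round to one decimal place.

7.9

Weighting each respondent by the inverse class response rate inflates each class back to its sampled size, so the class weight is n_sampled:
  0–11 yr: 260 × 7 = 1820
  12–17 yr: 160 × 12 = 1920
  18+ yr: 60 × 1 = 60
Adjusted estimate = 3800 / 480 = 7.91667 → 7.9.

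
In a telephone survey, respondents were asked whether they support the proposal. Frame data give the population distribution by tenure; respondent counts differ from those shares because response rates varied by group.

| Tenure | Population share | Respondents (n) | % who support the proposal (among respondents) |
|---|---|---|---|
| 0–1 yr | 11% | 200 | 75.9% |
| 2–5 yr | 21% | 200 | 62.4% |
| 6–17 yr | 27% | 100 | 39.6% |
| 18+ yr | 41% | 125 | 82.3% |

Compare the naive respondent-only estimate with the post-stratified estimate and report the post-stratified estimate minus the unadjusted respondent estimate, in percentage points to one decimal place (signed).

-1.2 percentage points

Naive respondent-only estimate (weights = respondent counts):
  (200/625)×75.9 + (200/625)×62.4 + (100/625)×39.6 + (125/625)×82.3 = 67.052%
Post-stratified estimate weights by population shares:
  0.11×75.9 + 0.21×62.4 + 0.27×39.6 + 0.41×82.3 = 65.888%
Difference = 65.888 − 67.052 = -1.164 pp.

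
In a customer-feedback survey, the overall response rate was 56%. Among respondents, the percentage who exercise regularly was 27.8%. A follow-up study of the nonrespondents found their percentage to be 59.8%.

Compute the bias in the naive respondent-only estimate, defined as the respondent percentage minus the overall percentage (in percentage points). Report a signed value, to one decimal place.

-14.1 percentage points

Nonresponse fraction = 1 − 0.56 = 0.44.
Bias = (nonresponse fraction) × (respondent percentage − nonrespondent percentage)
     = 0.44 × (27.8 − 59.8) = 0.44 × -32 = -14.08.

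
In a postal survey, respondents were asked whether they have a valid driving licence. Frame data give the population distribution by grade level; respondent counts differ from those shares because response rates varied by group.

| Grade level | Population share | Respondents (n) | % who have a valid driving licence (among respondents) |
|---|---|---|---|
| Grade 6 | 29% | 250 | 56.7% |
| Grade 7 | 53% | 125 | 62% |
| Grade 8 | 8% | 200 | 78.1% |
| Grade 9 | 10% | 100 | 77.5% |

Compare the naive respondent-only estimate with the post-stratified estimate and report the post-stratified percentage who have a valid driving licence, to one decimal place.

Unadjusted (pooled respondent) estimate weights by respondent counts:
  (250/675)×56.7 + (125/675)×62 + (200/675)×78.1 + (100/675)×77.5 = 67.1037%
Post-stratified estimate weights by population shares:
  0.29×56.7 + 0.53×62 + 0.08×78.1 + 0.1×77.5 = 63.301%

63.3%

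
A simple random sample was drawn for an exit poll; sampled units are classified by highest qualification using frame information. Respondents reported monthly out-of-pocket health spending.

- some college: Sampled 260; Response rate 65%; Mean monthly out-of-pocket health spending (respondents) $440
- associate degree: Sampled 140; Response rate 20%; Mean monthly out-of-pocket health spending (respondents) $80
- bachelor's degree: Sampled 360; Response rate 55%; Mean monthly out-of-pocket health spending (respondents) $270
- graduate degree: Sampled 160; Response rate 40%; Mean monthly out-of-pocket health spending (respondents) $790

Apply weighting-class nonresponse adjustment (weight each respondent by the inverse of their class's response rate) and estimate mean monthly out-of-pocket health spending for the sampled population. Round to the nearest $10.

$380

Each respondent's weight = sampled/responded in their class; summing within a class gives n_sampled, so:
  some college: 260 × 440 = 114,400
  associate degree: 140 × 80 = 11,200
  bachelor's degree: 360 × 270 = 97,200
  graduate degree: 160 × 790 = 126,400
Adjusted estimate = 349,200 / 920 = 379.565 → $380.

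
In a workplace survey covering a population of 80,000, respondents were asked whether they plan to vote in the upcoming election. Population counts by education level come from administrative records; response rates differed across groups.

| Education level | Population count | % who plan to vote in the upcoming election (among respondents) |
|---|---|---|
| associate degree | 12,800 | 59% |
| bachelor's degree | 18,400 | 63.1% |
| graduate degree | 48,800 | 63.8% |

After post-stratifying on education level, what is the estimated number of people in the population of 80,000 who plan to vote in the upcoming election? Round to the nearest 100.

Estimated count per cell = population count × respondent percentage:
  associate degree: 12,800 × 59% = 7552
  bachelor's degree: 18,400 × 63.1% = 11610.4
  graduate degree: 48,800 × 63.8% = 31134.4
Estimated total = 50296.8 → 50,300.

50,300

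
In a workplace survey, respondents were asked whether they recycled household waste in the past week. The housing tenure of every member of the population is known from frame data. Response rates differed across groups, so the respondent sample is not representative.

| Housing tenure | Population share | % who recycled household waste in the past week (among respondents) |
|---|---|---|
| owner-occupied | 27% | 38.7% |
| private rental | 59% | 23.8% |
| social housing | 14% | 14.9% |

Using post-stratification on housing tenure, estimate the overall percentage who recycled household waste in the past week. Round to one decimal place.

Reweight to the known housing tenure distribution:
  owner-occupied: 0.27 × 38.7 = 10.449
  private rental: 0.59 × 23.8 = 14.042
  social housing: 0.14 × 14.9 = 2.086
Post-stratified estimate = 26.577 → 26.6%.

26.6%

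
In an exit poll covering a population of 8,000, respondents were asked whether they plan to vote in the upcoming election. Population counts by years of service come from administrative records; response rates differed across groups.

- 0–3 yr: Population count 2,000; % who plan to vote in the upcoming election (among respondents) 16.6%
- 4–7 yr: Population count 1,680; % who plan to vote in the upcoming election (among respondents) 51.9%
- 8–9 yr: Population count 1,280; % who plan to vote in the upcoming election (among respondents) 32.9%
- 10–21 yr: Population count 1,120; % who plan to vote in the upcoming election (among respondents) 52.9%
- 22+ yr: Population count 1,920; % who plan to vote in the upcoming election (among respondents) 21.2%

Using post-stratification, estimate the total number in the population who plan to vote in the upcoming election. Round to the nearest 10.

Each cell contributes its population count × the respondent rate:
  0–3 yr: 2,000 × 16.6% = 332
  4–7 yr: 1,680 × 51.9% = 871.92
  8–9 yr: 1,280 × 32.9% = 421.12
  10–21 yr: 1,120 × 52.9% = 592.48
  22+ yr: 1,920 × 21.2% = 407.04
Estimated total = 2624.56 → 2,620.

2,620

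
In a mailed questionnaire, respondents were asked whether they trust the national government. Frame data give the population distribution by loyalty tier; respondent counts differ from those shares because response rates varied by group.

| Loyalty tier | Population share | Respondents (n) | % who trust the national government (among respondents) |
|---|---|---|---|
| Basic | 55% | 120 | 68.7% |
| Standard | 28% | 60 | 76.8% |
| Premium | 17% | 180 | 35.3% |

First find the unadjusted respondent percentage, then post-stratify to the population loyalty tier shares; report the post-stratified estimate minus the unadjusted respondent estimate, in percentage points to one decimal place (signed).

+11.9 percentage points

Without adjustment, the pooled respondent share is:
  (120/360)×68.7 + (60/360)×76.8 + (180/360)×35.3 = 53.35%
Post-stratified estimate weights by population shares:
  0.55×68.7 + 0.28×76.8 + 0.17×35.3 = 65.29%
Difference = 65.29 − 53.35 = 11.94 pp.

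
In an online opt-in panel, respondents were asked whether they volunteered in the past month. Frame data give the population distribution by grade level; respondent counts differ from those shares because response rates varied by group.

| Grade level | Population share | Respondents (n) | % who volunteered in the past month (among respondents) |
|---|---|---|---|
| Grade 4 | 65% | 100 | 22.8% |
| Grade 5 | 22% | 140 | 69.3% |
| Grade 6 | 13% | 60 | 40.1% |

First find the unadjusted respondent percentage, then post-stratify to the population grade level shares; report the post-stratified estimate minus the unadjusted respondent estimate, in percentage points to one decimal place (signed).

Unadjusted (pooled respondent) estimate weights by respondent counts:
  (100/300)×22.8 + (140/300)×69.3 + (60/300)×40.1 = 47.96%
Post-stratifying to population shares instead:
  0.65×22.8 + 0.22×69.3 + 0.13×40.1 = 35.279%
Difference = 35.279 − 47.96 = -12.681 pp.

-12.7 percentage points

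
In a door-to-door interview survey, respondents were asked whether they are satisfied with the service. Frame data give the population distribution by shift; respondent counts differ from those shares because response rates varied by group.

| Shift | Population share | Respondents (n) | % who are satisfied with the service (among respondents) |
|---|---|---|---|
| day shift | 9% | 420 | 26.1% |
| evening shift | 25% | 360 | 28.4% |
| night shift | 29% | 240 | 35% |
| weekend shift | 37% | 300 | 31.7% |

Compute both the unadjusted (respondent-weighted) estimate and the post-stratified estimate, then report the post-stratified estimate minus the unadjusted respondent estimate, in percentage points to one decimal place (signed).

+1.7 percentage points

Naive respondent-only estimate (weights = respondent counts):
  (420/1320)×26.1 + (360/1320)×28.4 + (240/1320)×35 + (300/1320)×31.7 = 29.6182%
Post-stratified estimate weights by population shares:
  0.09×26.1 + 0.25×28.4 + 0.29×35 + 0.37×31.7 = 31.328%
Difference = 31.328 − 29.6182 = 1.7098 pp.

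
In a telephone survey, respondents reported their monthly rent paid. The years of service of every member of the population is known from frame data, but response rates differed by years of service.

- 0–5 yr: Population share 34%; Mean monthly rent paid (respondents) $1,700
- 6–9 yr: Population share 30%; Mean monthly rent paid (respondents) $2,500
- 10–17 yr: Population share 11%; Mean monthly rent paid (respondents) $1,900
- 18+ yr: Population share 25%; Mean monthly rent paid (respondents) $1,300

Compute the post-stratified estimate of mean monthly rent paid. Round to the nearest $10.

Reweight to the known years of service distribution:
  0–5 yr: 0.34 × 1700 = 578
  6–9 yr: 0.3 × 2500 = 750
  10–17 yr: 0.11 × 1900 = 209
  18+ yr: 0.25 × 1300 = 325
Post-stratified estimate = 1862 → $1,860.

$1,860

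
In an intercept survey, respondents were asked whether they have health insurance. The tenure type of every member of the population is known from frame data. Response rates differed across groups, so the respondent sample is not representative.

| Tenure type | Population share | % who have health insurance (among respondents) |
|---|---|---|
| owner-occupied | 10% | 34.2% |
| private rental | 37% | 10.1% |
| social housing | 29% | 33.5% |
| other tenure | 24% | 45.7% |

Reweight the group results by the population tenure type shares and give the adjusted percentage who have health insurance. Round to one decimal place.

27.8%

Post-stratification weights by population share, not respondent share:
  owner-occupied: 0.1 × 34.2 = 3.42
  private rental: 0.37 × 10.1 = 3.737
  social housing: 0.29 × 33.5 = 9.715
  other tenure: 0.24 × 45.7 = 10.968
Post-stratified estimate = 27.84 → 27.8%.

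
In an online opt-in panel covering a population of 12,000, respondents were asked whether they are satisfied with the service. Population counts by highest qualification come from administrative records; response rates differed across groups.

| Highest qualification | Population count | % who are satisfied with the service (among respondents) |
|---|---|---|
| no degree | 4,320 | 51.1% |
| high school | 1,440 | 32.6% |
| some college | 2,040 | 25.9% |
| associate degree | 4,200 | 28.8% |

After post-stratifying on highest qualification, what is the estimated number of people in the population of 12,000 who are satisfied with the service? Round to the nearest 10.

Each cell contributes its population count × the respondent rate:
  no degree: 4,320 × 51.1% = 2207.52
  high school: 1,440 × 32.6% = 469.44
  some college: 2,040 × 25.9% = 528.36
  associate degree: 4,200 × 28.8% = 1209.6
Estimated total = 4414.92 → 4,410.

4,410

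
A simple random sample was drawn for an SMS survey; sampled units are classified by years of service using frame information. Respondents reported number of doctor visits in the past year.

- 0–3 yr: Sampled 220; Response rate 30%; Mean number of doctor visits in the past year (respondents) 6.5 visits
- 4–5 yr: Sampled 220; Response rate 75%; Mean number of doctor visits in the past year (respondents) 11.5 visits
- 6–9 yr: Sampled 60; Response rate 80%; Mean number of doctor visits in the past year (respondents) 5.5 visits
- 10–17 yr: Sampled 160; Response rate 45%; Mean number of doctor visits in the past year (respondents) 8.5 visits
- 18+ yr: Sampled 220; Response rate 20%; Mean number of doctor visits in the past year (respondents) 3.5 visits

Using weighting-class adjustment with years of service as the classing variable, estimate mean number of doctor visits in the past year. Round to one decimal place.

Each respondent's weight = sampled/responded in their class; summing within a class gives n_sampled, so:
  0–3 yr: 220 × 6.5 = 1430
  4–5 yr: 220 × 11.5 = 2530
  6–9 yr: 60 × 5.5 = 330
  10–17 yr: 160 × 8.5 = 1360
  18+ yr: 220 × 3.5 = 770
Adjusted estimate = 6420 / 880 = 7.29545 → 7.3.

7.3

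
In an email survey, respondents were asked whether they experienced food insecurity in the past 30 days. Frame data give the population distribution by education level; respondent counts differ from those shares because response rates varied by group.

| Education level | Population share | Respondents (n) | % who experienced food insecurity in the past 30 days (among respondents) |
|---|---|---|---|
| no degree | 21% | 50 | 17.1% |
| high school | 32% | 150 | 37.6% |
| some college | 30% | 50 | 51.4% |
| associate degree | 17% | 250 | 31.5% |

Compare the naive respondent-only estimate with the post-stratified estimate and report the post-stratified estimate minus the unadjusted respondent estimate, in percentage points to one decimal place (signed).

Naive respondent-only estimate (weights = respondent counts):
  (50/500)×17.1 + (150/500)×37.6 + (50/500)×51.4 + (250/500)×31.5 = 33.88%
Post-stratifying to population shares instead:
  0.21×17.1 + 0.32×37.6 + 0.3×51.4 + 0.17×31.5 = 36.398%
Difference = 36.398 − 33.88 = 2.518 pp.

+2.5 percentage points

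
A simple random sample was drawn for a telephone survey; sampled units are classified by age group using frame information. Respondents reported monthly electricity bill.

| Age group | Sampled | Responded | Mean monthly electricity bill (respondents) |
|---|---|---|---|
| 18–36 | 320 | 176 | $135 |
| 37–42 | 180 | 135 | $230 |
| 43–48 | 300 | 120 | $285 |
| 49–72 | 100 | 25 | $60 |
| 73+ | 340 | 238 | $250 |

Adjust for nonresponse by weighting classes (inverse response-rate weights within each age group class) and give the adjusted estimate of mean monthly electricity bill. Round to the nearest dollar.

$211

Response rates by class: 18–36 176/320 = 55%, 37–42 135/180 = 75%, 43–48 120/300 = 40%, 49–72 25/100 = 25%, 73+ 238/340 = 70%.
Inverse-response-rate weighting restores each class to its sampled count, so class totals weight by n_sampled:
  18–36: 320 × 135 = 43,200
  37–42: 180 × 230 = 41,400
  43–48: 300 × 285 = 85,500
  49–72: 100 × 60 = 6000
  73+: 340 × 250 = 85,000
Adjusted estimate = 261,100 / 1,240 = 210.565 → $211.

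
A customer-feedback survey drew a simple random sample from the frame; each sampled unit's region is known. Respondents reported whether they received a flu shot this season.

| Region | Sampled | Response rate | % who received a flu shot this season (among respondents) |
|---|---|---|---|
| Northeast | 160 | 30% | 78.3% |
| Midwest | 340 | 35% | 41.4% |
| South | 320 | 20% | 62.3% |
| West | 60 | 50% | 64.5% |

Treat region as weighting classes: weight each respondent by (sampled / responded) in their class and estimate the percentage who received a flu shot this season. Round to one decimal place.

With weight = n_sampled/n_responded per class, the weighted class total is n_sampled:
  Northeast: 160 × 78.3 = 12,528
  Midwest: 340 × 41.4 = 14,076
  South: 320 × 62.3 = 19,936
  West: 60 × 64.5 = 3870
Adjusted estimate = 50,410 / 880 = 57.2841 → 57.3%.

57.3%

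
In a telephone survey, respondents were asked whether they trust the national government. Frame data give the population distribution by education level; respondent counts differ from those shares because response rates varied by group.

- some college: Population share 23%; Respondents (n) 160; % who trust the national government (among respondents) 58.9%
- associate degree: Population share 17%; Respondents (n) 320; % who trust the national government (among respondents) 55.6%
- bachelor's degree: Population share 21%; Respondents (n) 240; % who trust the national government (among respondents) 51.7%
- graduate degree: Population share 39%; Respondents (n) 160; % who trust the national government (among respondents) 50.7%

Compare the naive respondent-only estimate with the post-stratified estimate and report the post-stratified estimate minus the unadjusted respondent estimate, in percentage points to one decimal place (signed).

-0.6 percentage points

Naive respondent-only estimate (weights = respondent counts):
  (160/880)×58.9 + (320/880)×55.6 + (240/880)×51.7 + (160/880)×50.7 = 54.2455%
Post-stratified estimate weights by population shares:
  0.23×58.9 + 0.17×55.6 + 0.21×51.7 + 0.39×50.7 = 53.629%
Difference = 53.629 − 54.2455 = -0.6165 pp.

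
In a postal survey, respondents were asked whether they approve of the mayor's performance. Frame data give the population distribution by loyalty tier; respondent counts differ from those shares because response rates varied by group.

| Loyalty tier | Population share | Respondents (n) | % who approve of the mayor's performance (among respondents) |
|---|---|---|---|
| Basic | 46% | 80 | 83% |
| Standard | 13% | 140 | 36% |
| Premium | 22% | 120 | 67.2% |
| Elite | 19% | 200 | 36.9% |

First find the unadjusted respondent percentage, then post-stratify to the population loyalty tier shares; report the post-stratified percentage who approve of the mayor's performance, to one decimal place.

64.7%

Naive respondent-only estimate (weights = respondent counts):
  (80/540)×83 + (140/540)×36 + (120/540)×67.2 + (200/540)×36.9 = 50.2296%
Reweighting by population loyalty tier shares:
  0.46×83 + 0.13×36 + 0.22×67.2 + 0.19×36.9 = 64.655%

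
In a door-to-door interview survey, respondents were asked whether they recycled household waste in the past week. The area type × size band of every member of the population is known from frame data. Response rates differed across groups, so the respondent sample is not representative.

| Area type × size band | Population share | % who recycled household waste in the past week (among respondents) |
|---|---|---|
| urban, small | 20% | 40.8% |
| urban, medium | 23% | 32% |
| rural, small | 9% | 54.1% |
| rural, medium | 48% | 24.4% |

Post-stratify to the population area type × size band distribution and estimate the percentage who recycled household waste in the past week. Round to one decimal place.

32.1%

Weight each group's respondent value by its population share:
  urban, small: 0.2 × 40.8 = 8.16
  urban, medium: 0.23 × 32 = 7.36
  rural, small: 0.09 × 54.1 = 4.869
  rural, medium: 0.48 × 24.4 = 11.712
Post-stratified estimate = 32.101 → 32.1%.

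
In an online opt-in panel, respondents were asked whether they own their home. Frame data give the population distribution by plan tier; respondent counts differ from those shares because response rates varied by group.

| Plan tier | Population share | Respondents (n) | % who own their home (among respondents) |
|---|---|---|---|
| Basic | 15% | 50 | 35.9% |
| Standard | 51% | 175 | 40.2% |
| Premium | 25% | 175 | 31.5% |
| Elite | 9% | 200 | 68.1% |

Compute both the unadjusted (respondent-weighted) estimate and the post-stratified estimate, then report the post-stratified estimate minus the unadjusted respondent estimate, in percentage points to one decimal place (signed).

Naive respondent-only estimate (weights = respondent counts):
  (50/600)×35.9 + (175/600)×40.2 + (175/600)×31.5 + (200/600)×68.1 = 46.6042%
Post-stratifying to population shares instead:
  0.15×35.9 + 0.51×40.2 + 0.25×31.5 + 0.09×68.1 = 39.891%
Difference = 39.891 − 46.6042 = -6.7132 pp.

-6.7 percentage points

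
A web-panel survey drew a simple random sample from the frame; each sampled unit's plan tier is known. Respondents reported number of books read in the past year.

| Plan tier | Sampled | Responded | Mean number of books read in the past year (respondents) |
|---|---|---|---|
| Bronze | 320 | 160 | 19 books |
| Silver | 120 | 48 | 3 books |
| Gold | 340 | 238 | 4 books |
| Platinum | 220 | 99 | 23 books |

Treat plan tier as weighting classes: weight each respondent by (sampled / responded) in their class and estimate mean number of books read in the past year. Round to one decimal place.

12.9

Response rates by class: Bronze 160/320 = 50%, Silver 48/120 = 40%, Gold 238/340 = 70%, Platinum 99/220 = 45%.
Each respondent's weight = sampled/responded in their class; summing within a class gives n_sampled, so:
  Bronze: 320 × 19 = 6080
  Silver: 120 × 3 = 360
  Gold: 340 × 4 = 1360
  Platinum: 220 × 23 = 5060
Adjusted estimate = 12,860 / 1,000 = 12.86 → 12.9.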